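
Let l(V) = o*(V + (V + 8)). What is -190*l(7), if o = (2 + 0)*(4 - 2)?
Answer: -16720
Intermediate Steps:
o = 4 (o = 2*2 = 4)
l(V) = 32 + 8*V (l(V) = 4*(V + (V + 8)) = 4*(V + (8 + V)) = 4*(8 + 2*V) = 32 + 8*V)
-190*l(7) = -190*(32 + 8*7) = -190*(32 + 56) = -190*88 = -16720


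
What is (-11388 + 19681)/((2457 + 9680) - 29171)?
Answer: -8293/17034 ≈ -0.48685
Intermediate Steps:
(-11388 + 19681)/((2457 + 9680) - 29171) = 8293/(12137 - 29171) = 8293/(-17034) = 8293*(-1/17034) = -8293/17034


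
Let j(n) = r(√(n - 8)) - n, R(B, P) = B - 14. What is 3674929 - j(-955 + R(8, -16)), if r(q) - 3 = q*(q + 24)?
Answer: 3674934 - 24*I*√969 ≈ 3.6749e+6 - 747.09*I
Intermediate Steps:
r(q) = 3 + q*(24 + q) (r(q) = 3 + q*(q + 24) = 3 + q*(24 + q))
R(B, P) = -14 + B
j(n) = -5 + 24*√(-8 + n) (j(n) = (3 + (√(n - 8))² + 24*√(n - 8)) - n = (3 + (√(-8 + n))² + 24*√(-8 + n)) - n = (3 + (-8 + n) + 24*√(-8 + n)) - n = (-5 + n + 24*√(-8 + n)) - n = -5 + 24*√(-8 + n))
3674929 - j(-955 + R(8, -16)) = 3674929 - (-5 + 24*√(-8 + (-955 + (-14 + 8)))) = 3674929 - (-5 + 24*√(-8 + (-955 - 6))) = 3674929 - (-5 + 24*√(-8 - 961)) = 3674929 - (-5 + 24*√(-969)) = 3674929 - (-5 + 24*(I*√969)) = 3674929 - (-5 + 24*I*√969) = 3674929 + (5 - 24*I*√969) = 3674934 - 24*I*√969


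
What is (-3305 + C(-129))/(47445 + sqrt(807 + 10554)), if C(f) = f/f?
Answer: -6531595/93792361 + 413*sqrt(11361)/281377083 ≈ -0.069482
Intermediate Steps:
C(f) = 1
(-3305 + C(-129))/(47445 + sqrt(807 + 10554)) = (-3305 + 1)/(47445 + sqrt(807 + 10554)) = -3304/(47445 + sqrt(11361))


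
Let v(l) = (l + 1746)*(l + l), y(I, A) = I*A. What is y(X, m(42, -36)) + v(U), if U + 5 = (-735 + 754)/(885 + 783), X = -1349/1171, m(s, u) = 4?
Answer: -28303834111589/1628992152 ≈ -17375.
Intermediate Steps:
X = -1349/1171 (X = -1349*1/1171 = -1349/1171 ≈ -1.1520)
y(I, A) = A*I
U = -8321/1668 (U = -5 + (-735 + 754)/(885 + 783) = -5 + 19/1668 = -8321/1668 ≈ -4.9886)
v(l) = 2*l*(1746 + l) (v(l) = (1746 + l)*(2*l) = 2*l*(1746 + l))
y(X, m(42, -36)) + v(U) = 4*(-1349/1171) + 2*(-8321/1668)*(1746 - 8321/1668) = -5396/1171 + 2*(-8321/1668)*(2904007/1668) = -5396/1171 - 24164242247/1391112 = -28303834111589/1628992152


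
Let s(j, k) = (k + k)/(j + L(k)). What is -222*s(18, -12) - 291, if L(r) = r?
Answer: 597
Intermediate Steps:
s(j, k) = 2*k/(j + k) (s(j, k) = (k + k)/(j + k) = (2*k)/(j + k) = 2*k/(j + k))
-222*s(18, -12) - 291 = -444*(-12)/(18 - 12) - 291 = -444*(-12)/6 - 291 = -222*(-4) - 291 = 888 - 291 = 597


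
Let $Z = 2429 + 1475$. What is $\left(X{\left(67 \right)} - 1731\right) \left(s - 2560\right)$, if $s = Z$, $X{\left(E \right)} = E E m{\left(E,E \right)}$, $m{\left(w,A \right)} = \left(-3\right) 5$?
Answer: $-92824704$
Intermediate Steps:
$m{\left(w,A \right)} = -15$
$X{\left(E \right)} = - 15 E^{2}$ ($X{\left(E \right)} = E E \left(-15\right) = E^{2} \left(-15\right) = - 15 E^{2}$)
$Z = 3904$
$s = 3904$
$\left(X{\left(67 \right)} - 1731\right) \left(s - 2560\right) = \left(- 15 \cdot 67^{2} - 1731\right) \left(3904 - 2560\right) = \left(\left(-15\right) 4489 - 1731\right) \left(3904 - 2560\right) = \left(-67335 - 1731\right) 1344 = \left(-69066\right) 1344 = -92824704$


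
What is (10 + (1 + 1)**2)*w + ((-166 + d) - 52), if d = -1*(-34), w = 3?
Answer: -142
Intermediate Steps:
d = 34
(10 + (1 + 1)**2)*w + ((-166 + d) - 52) = (10 + (1 + 1)**2)*3 + ((-166 + 34) - 52) = (10 + 2**2)*3 + (-132 - 52) = (10 + 4)*3 - 184 = 14*3 - 184 = 42 - 184 = -142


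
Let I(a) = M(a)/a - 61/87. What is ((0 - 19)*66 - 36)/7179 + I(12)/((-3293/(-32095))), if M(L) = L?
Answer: 1873695580/685572963 ≈ 2.7330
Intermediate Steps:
I(a) = 26/87 (I(a) = a/a - 61/87 = 1 - 61*1/87 = 1 - 61/87 = 26/87)
((0 - 19)*66 - 36)/7179 + I(12)/((-3293/(-32095))) = ((0 - 19)*66 - 36)/7179 + 26/(87*((-3293/(-32095)))) = (-19*66 - 36)*(1/7179) + 26/(87*((-3293*(-1/32095)))) = (-1254 - 36)*(1/7179) + 26/(87*(3293/32095)) = -1290*1/7179 + (26/87)*(32095/3293) = -430/2393 + 834470/286491 = 1873695580/685572963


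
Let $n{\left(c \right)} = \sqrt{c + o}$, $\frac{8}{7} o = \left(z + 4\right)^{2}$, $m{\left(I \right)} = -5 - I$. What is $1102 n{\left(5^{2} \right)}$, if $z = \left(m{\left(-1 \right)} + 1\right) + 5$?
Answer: $551 \sqrt{226} \approx 8283.3$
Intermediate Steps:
$z = 2$ ($z = \left(\left(-5 - -1\right) + 1\right) + 5 = \left(\left(-5 + 1\right) + 1\right) + 5 = \left(-4 + 1\right) + 5 = -3 + 5 = 2$)
$o = \frac{63}{2}$ ($o = \frac{7 \left(2 + 4\right)^{2}}{8} = \frac{7 \cdot 6^{2}}{8} = \frac{7}{8} \cdot 36 = \frac{63}{2} \approx 31.5$)
$n{\left(c \right)} = \sqrt{\frac{63}{2} + c}$ ($n{\left(c \right)} = \sqrt{c + \frac{63}{2}} = \sqrt{\frac{63}{2} + c}$)
$1102 n{\left(5^{2} \right)} = 1102 \frac{\sqrt{126 + 4 \cdot 5^{2}}}{2} = 1102 \frac{\sqrt{126 + 4 \cdot 25}}{2} = 1102 \frac{\sqrt{126 + 100}}{2} = 1102 \frac{\sqrt{226}}{2} = 551 \sqrt{226}$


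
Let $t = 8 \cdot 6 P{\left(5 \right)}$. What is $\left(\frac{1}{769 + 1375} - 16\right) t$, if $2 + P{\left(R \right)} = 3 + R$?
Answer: $- \frac{308727}{67} \approx -4607.9$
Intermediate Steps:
$P{\left(R \right)} = 1 + R$ ($P{\left(R \right)} = -2 + \left(3 + R\right) = 1 + R$)
$t = 288$ ($t = 8 \cdot 6 \left(1 + 5\right) = 48 \cdot 6 = 288$)
$\left(\frac{1}{769 + 1375} - 16\right) t = \left(\frac{1}{769 + 1375} - 16\right) 288 = \left(\frac{1}{2144} - 16\right) 288 = \left(- \frac{34303}{2144}\right) 288 = - \frac{308727}{67}$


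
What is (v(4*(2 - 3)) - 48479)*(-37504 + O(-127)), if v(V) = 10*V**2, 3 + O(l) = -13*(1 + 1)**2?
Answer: 1814813321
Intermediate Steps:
O(l) = -55 (O(l) = -3 - 13*(1 + 1)**2 = -3 - 13*2**2 = -3 - 13*4 = -3 - 52 = -55)
(v(4*(2 - 3)) - 48479)*(-37504 + O(-127)) = (10*(4*(2 - 3))**2 - 48479)*(-37504 - 55) = (10*(4*(-1))**2 - 48479)*(-37559) = (10*(-4)**2 - 48479)*(-37559) = (10*16 - 48479)*(-37559) = (160 - 48479)*(-37559) = -48319*(-37559) = 1814813321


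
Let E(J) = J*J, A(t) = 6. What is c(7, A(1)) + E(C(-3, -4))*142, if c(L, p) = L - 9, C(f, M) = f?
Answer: 1276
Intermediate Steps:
c(L, p) = -9 + L
E(J) = J²
c(7, A(1)) + E(C(-3, -4))*142 = (-9 + 7) + (-3)²*142 = -2 + 9*142 = -2 + 1278 = 1276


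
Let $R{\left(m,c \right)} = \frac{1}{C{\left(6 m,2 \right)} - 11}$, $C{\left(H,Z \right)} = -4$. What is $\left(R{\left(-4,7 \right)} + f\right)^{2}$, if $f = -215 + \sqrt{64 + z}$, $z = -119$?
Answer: $\frac{10394701}{225} - \frac{6452 i \sqrt{55}}{15} \approx 46199.0 - 3190.0 i$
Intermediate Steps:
$R{\left(m,c \right)} = - \frac{1}{15}$ ($R{\left(m,c \right)} = \frac{1}{-4 - 11} = \frac{1}{-15} = - \frac{1}{15}$)
$f = -215 + i \sqrt{55}$ ($f = -215 + \sqrt{64 - 119} = -215 + \sqrt{-55} = -215 + i \sqrt{55} \approx -215.0 + 7.4162 i$)
$\left(R{\left(-4,7 \right)} + f\right)^{2} = \left(- \frac{1}{15} - \left(215 - i \sqrt{55}\right)\right)^{2} = \left(- \frac{3226}{15} + i \sqrt{55}\right)^{2}$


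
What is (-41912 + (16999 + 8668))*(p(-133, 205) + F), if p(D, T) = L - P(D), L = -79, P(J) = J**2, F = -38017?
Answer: 906227325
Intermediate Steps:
p(D, T) = -79 - D**2
(-41912 + (16999 + 8668))*(p(-133, 205) + F) = (-41912 + (16999 + 8668))*((-79 - 1*(-133)**2) - 38017) = (-41912 + 25667)*((-79 - 1*17689) - 38017) = -16245*((-79 - 17689) - 38017) = -16245*(-17768 - 38017) = -16245*(-55785) = 906227325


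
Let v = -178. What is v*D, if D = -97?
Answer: 17266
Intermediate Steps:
v*D = -178*(-97) = 17266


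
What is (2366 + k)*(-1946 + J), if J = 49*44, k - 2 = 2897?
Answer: 1105650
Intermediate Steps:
k = 2899 (k = 2 + 2897 = 2899)
J = 2156
(2366 + k)*(-1946 + J) = (2366 + 2899)*(-1946 + 2156) = 5265*210 = 1105650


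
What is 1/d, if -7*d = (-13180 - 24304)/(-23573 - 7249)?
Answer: -107877/18742 ≈ -5.7559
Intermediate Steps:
d = -18742/107877 (d = -(-13180 - 24304)/(7*(-23573 - 7249)) = -(-37484)/(7*(-30822)) = -(-37484)*(-1)/(7*30822) = -⅐*18742/15411 = -18742/107877 ≈ -0.17373)
1/d = 1/(-18742/107877) = -107877/18742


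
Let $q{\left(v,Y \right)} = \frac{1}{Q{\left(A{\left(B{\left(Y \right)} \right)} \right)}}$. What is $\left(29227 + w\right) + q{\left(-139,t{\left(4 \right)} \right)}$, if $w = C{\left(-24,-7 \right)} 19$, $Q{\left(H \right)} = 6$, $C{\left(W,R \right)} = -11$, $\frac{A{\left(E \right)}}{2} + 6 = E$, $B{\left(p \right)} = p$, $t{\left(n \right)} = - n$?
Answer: $\frac{174109}{6} \approx 29018.0$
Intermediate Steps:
$A{\left(E \right)} = -12 + 2 E$
$q{\left(v,Y \right)} = \frac{1}{6}$
$w = -209$ ($w = \left(-11\right) 19 = -209$)
$\left(29227 + w\right) + q{\left(-139,t{\left(4 \right)} \right)} = \left(29227 - 209\right) + \frac{1}{6} = 29018 + \frac{1}{6} = \frac{174109}{6}$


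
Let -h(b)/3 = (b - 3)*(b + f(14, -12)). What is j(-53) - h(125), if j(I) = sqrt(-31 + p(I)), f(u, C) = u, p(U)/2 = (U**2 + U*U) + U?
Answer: 50874 + sqrt(11099) ≈ 50979.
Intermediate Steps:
p(U) = 2*U + 4*U**2 (p(U) = 2*((U**2 + U*U) + U) = 2*((U**2 + U**2) + U) = 2*(2*U**2 + U) = 2*(U + 2*U**2) = 2*U + 4*U**2)
j(I) = sqrt(-31 + 2*I*(1 + 2*I))
h(b) = -3*(-3 + b)*(14 + b) (h(b) = -3*(b - 3)*(b + 14) = -3*(-3 + b)*(14 + b))
j(-53) - h(125) = sqrt(-31 + 2*(-53)*(1 + 2*(-53))) - (126 - 33*125 - 3*125**2) = sqrt(-31 + 2*(-53)*(1 - 106)) - (126 - 4125 - 3*15625) = sqrt(-31 + 2*(-53)*(-105)) - (126 - 4125 - 46875) = sqrt(-31 + 11130) - 1*(-50874) = sqrt(11099) + 50874 = 50874 + sqrt(11099)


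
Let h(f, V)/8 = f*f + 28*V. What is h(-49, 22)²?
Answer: 582546496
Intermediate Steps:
h(f, V) = 8*f² + 224*V (h(f, V) = 8*(f*f + 28*V) = 8*(f² + 28*V) = 8*f² + 224*V)
h(-49, 22)² = (8*(-49)² + 224*22)² = (8*2401 + 4928)² = (19208 + 4928)² = 24136² = 582546496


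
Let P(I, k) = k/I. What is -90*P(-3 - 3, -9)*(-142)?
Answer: 19170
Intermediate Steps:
-90*P(-3 - 3, -9)*(-142) = -(-810)/(-3 - 3)*(-142) = -(-810)/(-6)*(-142) = -(-810)*(-1)/6*(-142) = -90*3/2*(-142) = -135*(-142) = 19170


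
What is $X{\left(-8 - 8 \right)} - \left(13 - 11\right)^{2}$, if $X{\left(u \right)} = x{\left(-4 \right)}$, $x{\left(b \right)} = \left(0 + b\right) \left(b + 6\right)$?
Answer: $-12$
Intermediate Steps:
$x{\left(b \right)} = b \left(6 + b\right)$
$X{\left(u \right)} = -8$ ($X{\left(u \right)} = - 4 \left(6 - 4\right) = \left(-4\right) 2 = -8$)
$X{\left(-8 - 8 \right)} - \left(13 - 11\right)^{2} = -8 - \left(13 - 11\right)^{2} = -8 - 2^{2} = -8 - 4 = -12$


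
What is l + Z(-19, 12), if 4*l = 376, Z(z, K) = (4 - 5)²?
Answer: 95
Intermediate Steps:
Z(z, K) = 1 (Z(z, K) = (-1)² = 1)
l = 94 (l = (¼)*376 = 94)
l + Z(-19, 12) = 94 + 1 = 95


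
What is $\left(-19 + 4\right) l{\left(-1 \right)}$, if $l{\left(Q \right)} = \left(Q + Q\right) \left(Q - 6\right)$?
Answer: $-210$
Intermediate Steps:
$l{\left(Q \right)} = 2 Q \left(-6 + Q\right)$
$\left(-19 + 4\right) l{\left(-1 \right)} = \left(-19 + 4\right) 2 \left(-1\right) \left(-6 - 1\right) = - 15 \cdot 2 \left(-1\right) \left(-7\right) = \left(-15\right) 14 = -210$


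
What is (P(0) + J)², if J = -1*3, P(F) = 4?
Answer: 1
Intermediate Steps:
J = -3
(P(0) + J)² = (4 - 3)² = 1² = 1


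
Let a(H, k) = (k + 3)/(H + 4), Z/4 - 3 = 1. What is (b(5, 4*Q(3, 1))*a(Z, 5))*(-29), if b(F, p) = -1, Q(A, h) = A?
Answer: 58/5 ≈ 11.600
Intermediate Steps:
Z = 16 (Z = 12 + 4*1 = 12 + 4 = 16)
a(H, k) = (3 + k)/(4 + H)
(b(5, 4*Q(3, 1))*a(Z, 5))*(-29) = -(3 + 5)/(4 + 16)*(-29) = -8/20*(-29) = -1*⅖*(-29) = -⅖*(-29) = 58/5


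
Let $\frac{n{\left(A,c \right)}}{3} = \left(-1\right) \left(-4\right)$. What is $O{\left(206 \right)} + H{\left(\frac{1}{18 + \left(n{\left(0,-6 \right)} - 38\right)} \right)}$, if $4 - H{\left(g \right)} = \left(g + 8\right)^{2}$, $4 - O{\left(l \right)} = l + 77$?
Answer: $- \frac{21569}{64} \approx -337.02$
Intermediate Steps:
$n{\left(A,c \right)} = 12$ ($n{\left(A,c \right)} = 3 \left(\left(-1\right) \left(-4\right)\right) = 3 \cdot 4 = 12$)
$O{\left(l \right)} = -73 - l$ ($O{\left(l \right)} = 4 - \left(l + 77\right) = 4 - \left(77 + l\right) = -73 - l$)
$H{\left(g \right)} = 4 - \left(8 + g\right)^{2}$ ($H{\left(g \right)} = 4 - \left(g + 8\right)^{2} = 4 - \left(8 + g\right)^{2}$)
$O{\left(206 \right)} + H{\left(\frac{1}{18 + \left(n{\left(0,-6 \right)} - 38\right)} \right)} = \left(-73 - 206\right) + \left(4 - \left(8 + \frac{1}{18 + \left(12 - 38\right)}\right)^{2}\right) = \left(-73 - 206\right) + \left(4 - \left(8 + \frac{1}{18 - 26}\right)^{2}\right) = -279 + \left(4 - \left(8 + \frac{1}{-8}\right)^{2}\right) = -279 + \left(4 - \left(8 - \frac{1}{8}\right)^{2}\right) = -279 + \left(4 - \left(\frac{63}{8}\right)^{2}\right) = -279 + \left(4 - \frac{3969}{64}\right) = -279 - \frac{3713}{64} = - \frac{21569}{64}$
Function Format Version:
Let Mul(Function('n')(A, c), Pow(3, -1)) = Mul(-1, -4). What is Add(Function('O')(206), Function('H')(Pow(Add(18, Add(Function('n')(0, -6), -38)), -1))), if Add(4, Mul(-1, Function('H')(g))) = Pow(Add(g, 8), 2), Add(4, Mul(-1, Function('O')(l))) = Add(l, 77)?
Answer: Rational(-21569, 64) ≈ -337.02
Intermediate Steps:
Function('n')(A, c) = 12 (Function('n')(A, c) = Mul(3, Mul(-1, -4)) = Mul(3, 4) = 12)
Function('O')(l) = Add(-73, Mul(-1, l)) (Function('O')(l) = Add(4, Mul(-1, Add(l, 77))) = Add(4, Mul(-1, Add(77, l))) = Add(4, Add(-77, Mul(-1, l))) = Add(-73, Mul(-1, l)))
Function('H')(g) = Add(4, Mul(-1, Pow(Add(8, g), 2))) (Function('H')(g) = Add(4, Mul(-1, Pow(Add(g, 8), 2))) = Add(4, Mul(-1, Pow(Add(8, g), 2))))
Add(Function('O')(206), Function('H')(Pow(Add(18, Add(Function('n')(0, -6), -38)), -1))) = Add(Add(-73, Mul(-1, 206)), Add(4, Mul(-1, Pow(Add(8, Pow(Add(18, Add(12, -38)), -1)), 2)))) = Add(Add(-73, -206), Add(4, Mul(-1, Pow(Add(8, Pow(Add(18, -26), -1)), 2)))) = Add(-279, Add(4, Mul(-1, Pow(Add(8, Pow(-8, -1)), 2)))) = Add(-279, Add(4, Mul(-1, Pow(Add(8, Rational(-1, 8)), 2)))) = Add(-279, Add(4, Mul(-1, Pow(Rational(63, 8), 2)))) = Add(-279, Add(4, Mul(-1, Rational(3969, 64)))) = Add(-279, Add(4, Rational(-3969, 64))) = Add(-279, Rational(-3713, 64)) = Rational(-21569, 64)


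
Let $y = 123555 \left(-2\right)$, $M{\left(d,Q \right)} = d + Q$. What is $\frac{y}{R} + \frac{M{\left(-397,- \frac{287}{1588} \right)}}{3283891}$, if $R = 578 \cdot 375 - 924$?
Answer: $- \frac{16522692651001}{14429403918436} \approx -1.1451$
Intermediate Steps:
$R = 215826$ ($R = 216750 - 924 = 215826$)
$M{\left(d,Q \right)} = Q + d$
$y = -247110$
$\frac{y}{R} + \frac{M{\left(-397,- \frac{287}{1588} \right)}}{3283891} = - \frac{247110}{215826} + \frac{- \frac{287}{1588} - 397}{3283891} = \left(-247110\right) \frac{1}{215826} + \left(\left(-287\right) \frac{1}{1588} - 397\right) \frac{1}{3283891} = - \frac{41185}{35971} + \left(- \frac{287}{1588} - 397\right) \frac{1}{3283891} = - \frac{41185}{35971} - \frac{630723}{5214818908} = - \frac{16522692651001}{14429403918436}$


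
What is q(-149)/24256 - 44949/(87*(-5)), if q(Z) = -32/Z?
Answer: 1692210131/16376590 ≈ 103.33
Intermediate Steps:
q(-149)/24256 - 44949/(87*(-5)) = -32/(-149)/24256 - 44949/(87*(-5)) = -32*(-1/149)*(1/24256) - 44949/(-435) = (32/149)*(1/24256) - 44949*(-1/435) = 1/112942 + 14983/145 = 1692210131/16376590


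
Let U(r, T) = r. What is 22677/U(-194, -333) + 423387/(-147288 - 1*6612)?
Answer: -22050169/184300 ≈ -119.64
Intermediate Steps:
22677/U(-194, -333) + 423387/(-147288 - 1*6612) = 22677/(-194) + 423387/(-147288 - 1*6612) = 22677*(-1/194) + 423387/(-147288 - 6612) = -22677/194 + 423387/(-153900) = -22677/194 + 423387*(-1/153900) = -22677/194 - 5227/1900 = -22050169/184300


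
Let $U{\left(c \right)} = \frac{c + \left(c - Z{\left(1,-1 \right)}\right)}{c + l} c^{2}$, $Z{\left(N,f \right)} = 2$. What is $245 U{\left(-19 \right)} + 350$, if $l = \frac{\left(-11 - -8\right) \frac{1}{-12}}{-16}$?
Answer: $\frac{226845150}{1217} \approx 1.864 \cdot 10^{5}$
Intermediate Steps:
$l = - \frac{1}{64}$ ($l = \left(-11 + 8\right) \left(- \frac{1}{12}\right) \left(- \frac{1}{16}\right) = \left(-3\right) \left(- \frac{1}{12}\right) \left(- \frac{1}{16}\right) = \frac{1}{4} \left(- \frac{1}{16}\right) = - \frac{1}{64} \approx -0.015625$)
$U{\left(c \right)} = \frac{c^{2} \left(-2 + 2 c\right)}{- \frac{1}{64} + c}$ ($U{\left(c \right)} = \frac{c + \left(c - 2\right)}{c - \frac{1}{64}} c^{2} = \frac{c + \left(c - 2\right)}{- \frac{1}{64} + c} c^{2} = \frac{c + \left(-2 + c\right)}{- \frac{1}{64} + c} c^{2} = \frac{-2 + 2 c}{- \frac{1}{64} + c} c^{2} = \frac{c^{2} \left(-2 + 2 c\right)}{- \frac{1}{64} + c}$)
$245 U{\left(-19 \right)} + 350 = 245 \frac{128 \left(-19\right)^{2} \left(-1 - 19\right)}{-1 + 64 \left(-19\right)} + 350 = 245 \cdot 128 \cdot 361 \frac{1}{-1 - 1216} \left(-20\right) + 350 = 245 \cdot 128 \cdot 361 \frac{1}{-1217} \left(-20\right) + 350 = 245 \cdot 128 \cdot 361 \left(- \frac{1}{1217}\right) \left(-20\right) + 350 = 245 \cdot \frac{924160}{1217} + 350 = \frac{226419200}{1217} + 350 = \frac{226845150}{1217}$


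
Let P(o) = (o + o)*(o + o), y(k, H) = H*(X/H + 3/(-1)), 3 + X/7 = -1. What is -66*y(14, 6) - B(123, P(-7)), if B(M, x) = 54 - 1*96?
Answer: 3078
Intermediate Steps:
X = -28 (X = -21 + 7*(-1) = -21 - 7 = -28)
y(k, H) = H*(-3 - 28/H) (y(k, H) = H*(-28/H + 3/(-1)) = H*(-28/H + 3*(-1)) = H*(-28/H - 3) = H*(-3 - 28/H))
P(o) = 4*o² (P(o) = (2*o)*(2*o) = 4*o²)
B(M, x) = -42 (B(M, x) = 54 - 96 = -42)
-66*y(14, 6) - B(123, P(-7)) = -66*(-28 - 3*6) - 1*(-42) = -66*(-28 - 18) + 42 = -66*(-46) + 42 = 3036 + 42 = 3078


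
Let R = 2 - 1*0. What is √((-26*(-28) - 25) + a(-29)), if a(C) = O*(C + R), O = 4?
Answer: √595 ≈ 24.393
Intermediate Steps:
R = 2 (R = 2 + 0 = 2)
a(C) = 8 + 4*C (a(C) = 4*(C + 2) = 4*(2 + C) = 8 + 4*C)
√((-26*(-28) - 25) + a(-29)) = √((-26*(-28) - 25) + (8 + 4*(-29))) = √((728 - 25) + (8 - 116)) = √(703 - 108) = √595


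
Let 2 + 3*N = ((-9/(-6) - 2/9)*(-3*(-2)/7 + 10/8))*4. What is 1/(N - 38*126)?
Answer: -378/1808759 ≈ -0.00020898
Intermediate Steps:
N = 1105/378 (N = -⅔ + (((-9/(-6) - 2/9)*(-3*(-2)/7 + 10/8))*4)/3 = -⅔ + (((-9*(-⅙) - 2*⅑)*(6*(⅐) + 10*(⅛)))*4)/3 = -⅔ + (((3/2 - 2/9)*(6/7 + 5/4))*4)/3 = -⅔ + (((23/18)*(59/28))*4)/3 = -⅔ + ((1357/504)*4)/3 = -⅔ + (⅓)*(1357/126) = -⅔ + 1357/378 = 1105/378 ≈ 2.9233)
1/(N - 38*126) = 1/(1105/378 - 38*126) = 1/(1105/378 - 4788) = 1/(-1808759/378) = -378/1808759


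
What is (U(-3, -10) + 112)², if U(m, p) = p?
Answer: 10404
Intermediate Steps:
(U(-3, -10) + 112)² = (-10 + 112)² = 102² = 10404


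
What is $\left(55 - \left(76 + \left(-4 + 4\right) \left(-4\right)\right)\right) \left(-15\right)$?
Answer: $315$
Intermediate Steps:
$\left(55 - \left(76 + \left(-4 + 4\right) \left(-4\right)\right)\right) \left(-15\right) = \left(55 - \left(76 + 0 \left(-4\right)\right)\right) \left(-15\right) = \left(55 - 76\right) \left(-15\right) = \left(-21\right) \left(-15\right) = 315$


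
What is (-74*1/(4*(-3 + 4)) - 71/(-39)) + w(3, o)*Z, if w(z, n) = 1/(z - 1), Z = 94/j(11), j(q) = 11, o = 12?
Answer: -10645/858 ≈ -12.407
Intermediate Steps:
Z = 94/11 ≈ 8.5455
w(z, n) = 1/(-1 + z)
(-74*1/(4*(-3 + 4)) - 71/(-39)) + w(3, o)*Z = (-74*1/(4*(-3 + 4)) - 71/(-39)) + (94/11)/(-1 + 3) = (-74/(1*4) - 71*(-1/39)) + (94/11)/2 = (-74/4 + 71/39) + (1/2)*(94/11) = (-74*1/4 + 71/39) + 47/11 = (-37/2 + 71/39) + 47/11 = -1301/78 + 47/11 = -10645/858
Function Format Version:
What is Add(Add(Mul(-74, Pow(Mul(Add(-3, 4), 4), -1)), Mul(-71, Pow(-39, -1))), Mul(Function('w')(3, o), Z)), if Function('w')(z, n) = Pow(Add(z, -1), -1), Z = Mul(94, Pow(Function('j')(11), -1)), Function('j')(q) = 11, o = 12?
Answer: Rational(-10645, 858) ≈ -12.407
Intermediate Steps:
Z = Rational(94, 11) (Z = Mul(94, Pow(11, -1)) = Mul(94, Rational(1, 11)) = Rational(94, 11) ≈ 8.5455)
Function('w')(z, n) = Pow(Add(-1, z), -1)
Add(Add(Mul(-74, Pow(Mul(Add(-3, 4), 4), -1)), Mul(-71, Pow(-39, -1))), Mul(Function('w')(3, o), Z)) = Add(Add(Mul(-74, Pow(Mul(Add(-3, 4), 4), -1)), Mul(-71, Pow(-39, -1))), Mul(Pow(Add(-1, 3), -1), Rational(94, 11))) = Add(Add(Mul(-74, Pow(Mul(1, 4), -1)), Mul(-71, Rational(-1, 39))), Mul(Pow(2, -1), Rational(94, 11))) = Add(Add(Mul(-74, Pow(4, -1)), Rational(71, 39)), Mul(Rational(1, 2), Rational(94, 11))) = Add(Add(Mul(-74, Rational(1, 4)), Rational(71, 39)), Rational(47, 11)) = Add(Add(Rational(-37, 2), Rational(71, 39)), Rational(47, 11)) = Add(Rational(-1301, 78), Rational(47, 11)) = Rational(-10645, 858)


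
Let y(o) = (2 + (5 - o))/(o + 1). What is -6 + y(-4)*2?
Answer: -40/3 ≈ -13.333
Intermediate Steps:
y(o) = (7 - o)/(1 + o)
-6 + y(-4)*2 = -6 + ((7 - 1*(-4))/(1 - 4))*2 = -6 + ((7 + 4)/(-3))*2 = -6 - ⅓*11*2 = -6 - 11/3*2 = -6 - 22/3 = -40/3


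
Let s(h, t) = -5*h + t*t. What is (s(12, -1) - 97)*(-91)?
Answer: 14196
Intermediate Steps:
s(h, t) = t² - 5*h (s(h, t) = -5*h + t² = t² - 5*h)
(s(12, -1) - 97)*(-91) = (((-1)² - 5*12) - 97)*(-91) = ((1 - 60) - 97)*(-91) = (-59 - 97)*(-91) = -156*(-91) = 14196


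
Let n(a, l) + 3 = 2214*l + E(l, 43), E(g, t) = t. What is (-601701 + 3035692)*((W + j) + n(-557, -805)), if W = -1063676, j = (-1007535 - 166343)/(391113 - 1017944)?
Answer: -4341998808531101928/626831 ≈ -6.9269e+12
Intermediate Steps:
j = 1173878/626831 (j = -1173878/(-626831) = -1173878*(-1/626831) = 1173878/626831 ≈ 1.8727)
n(a, l) = 40 + 2214*l (n(a, l) = -3 + (2214*l + 43) = -3 + (43 + 2214*l) = 40 + 2214*l)
(-601701 + 3035692)*((W + j) + n(-557, -805)) = (-601701 + 3035692)*((-1063676 + 1173878/626831) + (40 + 2214*(-805))) = 2433991*(-666743916878/626831 + (40 - 1782270)) = 2433991*(-666743916878/626831 - 1782230) = 2433991*(-1783900930008/626831) = -4341998808531101928/626831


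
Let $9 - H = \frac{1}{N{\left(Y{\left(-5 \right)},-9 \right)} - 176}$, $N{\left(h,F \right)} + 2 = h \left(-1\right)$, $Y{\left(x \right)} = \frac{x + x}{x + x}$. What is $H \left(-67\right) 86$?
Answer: $- \frac{9288344}{179} \approx -51890.0$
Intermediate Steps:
$Y{\left(x \right)} = 1$ ($Y{\left(x \right)} = \frac{2 x}{2 x} = 2 x \frac{1}{2 x} = 1$)
$N{\left(h,F \right)} = -2 - h$ ($N{\left(h,F \right)} = -2 + h \left(-1\right) = -2 - h$)
$H = \frac{1612}{179}$ ($H = 9 - \frac{1}{\left(-2 - 1\right) - 176} = 9 - \frac{1}{-3 - 176} = 9 - \frac{1}{-179} = 9 - - \frac{1}{179} = 9 + \frac{1}{179} = \frac{1612}{179} \approx 9.0056$)
$H \left(-67\right) 86 = \frac{1612}{179} \left(-67\right) 86 = \left(- \frac{108004}{179}\right) 86 = - \frac{9288344}{179}$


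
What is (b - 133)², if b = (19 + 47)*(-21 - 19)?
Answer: 7689529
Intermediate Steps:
b = -2640 (b = 66*(-40) = -2640)
(b - 133)² = (-2640 - 133)² = (-2773)² = 7689529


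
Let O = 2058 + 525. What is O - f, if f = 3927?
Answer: -1344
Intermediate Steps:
O = 2583
O - f = 2583 - 1*3927 = 2583 - 3927 = -1344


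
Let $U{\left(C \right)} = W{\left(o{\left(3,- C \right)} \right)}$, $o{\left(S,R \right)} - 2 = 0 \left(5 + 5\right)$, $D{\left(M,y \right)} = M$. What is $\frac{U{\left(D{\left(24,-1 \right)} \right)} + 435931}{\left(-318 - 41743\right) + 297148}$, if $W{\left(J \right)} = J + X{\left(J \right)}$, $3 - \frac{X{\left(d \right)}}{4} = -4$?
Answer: $\frac{435961}{255087} \approx 1.7091$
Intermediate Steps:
$X{\left(d \right)} = 28$ ($X{\left(d \right)} = 12 - -16 = 12 + 16 = 28$)
$o{\left(S,R \right)} = 2$ ($o{\left(S,R \right)} = 2 + 0 \left(5 + 5\right) = 2 + 0 \cdot 10 = 2 + 0 = 2$)
$W{\left(J \right)} = 28 + J$ ($W{\left(J \right)} = J + 28 = 28 + J$)
$U{\left(C \right)} = 30$ ($U{\left(C \right)} = 28 + 2 = 30$)
$\frac{U{\left(D{\left(24,-1 \right)} \right)} + 435931}{\left(-318 - 41743\right) + 297148} = \frac{30 + 435931}{\left(-318 - 41743\right) + 297148} = \frac{435961}{\left(-318 - 41743\right) + 297148} = \frac{435961}{-42061 + 297148} = \frac{435961}{255087}$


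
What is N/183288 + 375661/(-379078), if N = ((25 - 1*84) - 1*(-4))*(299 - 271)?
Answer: -619981549/620361147 ≈ -0.99939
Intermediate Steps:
N = -1540 (N = ((25 - 84) + 4)*28 = (-59 + 4)*28 = -55*28 = -1540)
N/183288 + 375661/(-379078) = -1540/183288 + 375661/(-379078) = -1540*1/183288 + 375661*(-1/379078) = -55/6546 - 375661/379078 = -619981549/620361147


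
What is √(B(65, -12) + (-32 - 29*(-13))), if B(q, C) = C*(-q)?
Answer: 15*√5 ≈ 33.541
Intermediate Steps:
B(q, C) = -C*q
√(B(65, -12) + (-32 - 29*(-13))) = √(-1*(-12)*65 + (-32 - 29*(-13))) = √(780 + (-32 + 377)) = √(780 + 345) = √1125 = 15*√5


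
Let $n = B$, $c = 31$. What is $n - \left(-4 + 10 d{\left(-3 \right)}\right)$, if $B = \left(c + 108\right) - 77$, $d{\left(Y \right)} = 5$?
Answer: $16$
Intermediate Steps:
$B = 62$ ($B = \left(31 + 108\right) - 77 = 139 - 77 = 62$)
$n = 62$
$n - \left(-4 + 10 d{\left(-3 \right)}\right) = 62 + \left(4 - 50\right) = 62 - 46 = 16$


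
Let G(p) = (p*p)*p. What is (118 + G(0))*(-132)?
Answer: -15576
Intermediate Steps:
G(p) = p³ (G(p) = p²*p = p³)
(118 + G(0))*(-132) = (118 + 0³)*(-132) = (118 + 0)*(-132) = 118*(-132) = -15576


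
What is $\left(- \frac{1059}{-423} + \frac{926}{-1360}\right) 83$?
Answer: $\frac{14504831}{95880} \approx 151.28$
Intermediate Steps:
$\left(- \frac{1059}{-423} + \frac{926}{-1360}\right) 83 = \left(\left(-1059\right) \left(- \frac{1}{423}\right) + 926 \left(- \frac{1}{1360}\right)\right) 83 = \left(\frac{353}{141} - \frac{463}{680}\right) 83 = \frac{174757}{95880} \cdot 83 = \frac{14504831}{95880}$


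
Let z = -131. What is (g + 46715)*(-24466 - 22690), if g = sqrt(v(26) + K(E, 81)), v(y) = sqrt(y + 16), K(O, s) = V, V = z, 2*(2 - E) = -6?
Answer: -2202892540 - 47156*I*sqrt(131 - sqrt(42)) ≈ -2.2029e+9 - 5.2621e+5*I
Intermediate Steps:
E = 5 (E = 2 - 1/2*(-6) = 2 + 3 = 5)
V = -131
K(O, s) = -131
v(y) = sqrt(16 + y)
g = sqrt(-131 + sqrt(42)) (g = sqrt(sqrt(16 + 26) - 131) = sqrt(sqrt(42) - 131) = sqrt(-131 + sqrt(42)) ≈ 11.159*I)
(g + 46715)*(-24466 - 22690) = (sqrt(-131 + sqrt(42)) + 46715)*(-24466 - 22690) = (46715 + sqrt(-131 + sqrt(42)))*(-47156) = -2202892540 - 47156*sqrt(-131 + sqrt(42))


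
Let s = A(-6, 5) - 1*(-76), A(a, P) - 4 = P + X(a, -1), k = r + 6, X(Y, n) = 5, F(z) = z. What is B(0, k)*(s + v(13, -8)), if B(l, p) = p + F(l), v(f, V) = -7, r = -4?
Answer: 166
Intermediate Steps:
k = 2 (k = -4 + 6 = 2)
A(a, P) = 9 + P (A(a, P) = 4 + (P + 5) = 4 + (5 + P) = 9 + P)
B(l, p) = l + p (B(l, p) = p + l = l + p)
s = 90 (s = (9 + 5) - 1*(-76) = 14 + 76 = 90)
B(0, k)*(s + v(13, -8)) = (0 + 2)*(90 - 7) = 2*83 = 166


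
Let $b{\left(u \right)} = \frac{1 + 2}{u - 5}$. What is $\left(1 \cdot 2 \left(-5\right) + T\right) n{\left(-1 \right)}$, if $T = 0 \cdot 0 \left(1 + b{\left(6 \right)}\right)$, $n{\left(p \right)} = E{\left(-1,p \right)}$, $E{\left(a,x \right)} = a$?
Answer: $10$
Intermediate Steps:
$n{\left(p \right)} = -1$
$b{\left(u \right)} = \frac{3}{-5 + u}$
$T = 0$ ($T = 0 \cdot 0 \left(1 + \frac{3}{-5 + 6}\right) = 0 \left(1 + \frac{3}{1}\right) = 0 \left(1 + 3 \cdot 1\right) = 0 \left(1 + 3\right) = 0 \cdot 4 = 0$)
$\left(1 \cdot 2 \left(-5\right) + T\right) n{\left(-1 \right)} = \left(1 \cdot 2 \left(-5\right) + 0\right) \left(-1\right) = \left(2 \left(-5\right) + 0\right) \left(-1\right) = \left(-10 + 0\right) \left(-1\right) = \left(-10\right) \left(-1\right) = 10$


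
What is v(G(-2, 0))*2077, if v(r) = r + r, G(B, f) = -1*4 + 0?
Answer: -16616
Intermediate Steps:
G(B, f) = -4 (G(B, f) = -4 + 0 = -4)
v(r) = 2*r
v(G(-2, 0))*2077 = (2*(-4))*2077 = -8*2077 = -16616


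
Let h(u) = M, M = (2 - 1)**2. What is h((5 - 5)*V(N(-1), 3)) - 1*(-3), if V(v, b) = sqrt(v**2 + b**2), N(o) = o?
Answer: 4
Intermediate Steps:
M = 1 (M = 1**2 = 1)
V(v, b) = sqrt(b**2 + v**2)
h(u) = 1
h((5 - 5)*V(N(-1), 3)) - 1*(-3) = 1 - 1*(-3) = 1 + 3 = 4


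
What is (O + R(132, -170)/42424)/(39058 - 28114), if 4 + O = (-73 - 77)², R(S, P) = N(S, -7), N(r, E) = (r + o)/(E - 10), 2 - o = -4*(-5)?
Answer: 426955133/207707904 ≈ 2.0556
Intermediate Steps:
o = -18 (o = 2 - (-4)*(-5) = 2 - 1*20 = 2 - 20 = -18)
N(r, E) = (-18 + r)/(-10 + E) (N(r, E) = (r - 18)/(E - 10) = (-18 + r)/(-10 + E))
R(S, P) = 18/17 - S/17 (R(S, P) = (-18 + S)/(-10 - 7) = (-18 + S)/(-17) = -(-18 + S)/17 = 18/17 - S/17)
O = 22496 (O = -4 + (-73 - 77)² = -4 + (-150)² = -4 + 22500 = 22496)
(O + R(132, -170)/42424)/(39058 - 28114) = (22496 + (18/17 - 1/17*132)/42424)/(39058 - 28114) = (22496 + (18/17 - 132/17)*(1/42424))/10944 = (22496 - 114/17*1/42424)*(1/10944) = (22496 - 57/360604)*(1/10944) = (8112147527/360604)*(1/10944) = 426955133/207707904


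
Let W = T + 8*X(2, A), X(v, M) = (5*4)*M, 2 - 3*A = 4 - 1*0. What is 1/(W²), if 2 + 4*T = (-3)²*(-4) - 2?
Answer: 9/122500 ≈ 7.3469e-5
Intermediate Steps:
T = -10 (T = -½ + ((-3)²*(-4) - 2)/4 = -½ + (9*(-4) - 2)/4 = -½ + (-36 - 2)/4 = -½ + (¼)*(-38) = -½ - 19/2 = -10)
A = -⅔ (A = ⅔ - (4 - 1*0)/3 = ⅔ - (4 + 0)/3 = ⅔ - ⅓*4 = ⅔ - 4/3 = -⅔ ≈ -0.66667)
X(v, M) = 20*M
W = -350/3 (W = -10 + 8*(20*(-⅔)) = -10 + 8*(-40/3) = -10 - 320/3 = -350/3 ≈ -116.67)
1/(W²) = 1/((-350/3)²) = 1/(122500/9) = 9/122500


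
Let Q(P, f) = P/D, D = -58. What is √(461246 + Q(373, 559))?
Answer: √1551609910/58 ≈ 679.15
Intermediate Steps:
Q(P, f) = -P/58 (Q(P, f) = P/(-58) = P*(-1/58) = -P/58)
√(461246 + Q(373, 559)) = √(461246 - 1/58*373) = √(461246 - 373/58) = √(26751895/58) = √1551609910/58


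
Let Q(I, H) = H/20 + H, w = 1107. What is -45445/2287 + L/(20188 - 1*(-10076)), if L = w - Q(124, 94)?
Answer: -4576804993/230712560 ≈ -19.838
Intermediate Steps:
Q(I, H) = 21*H/20 (Q(I, H) = H*(1/20) + H = H/20 + H = 21*H/20)
L = 10083/10 (L = 1107 - 21*94/20 = 1107 - 1*987/10 = 1107 - 987/10 = 10083/10 ≈ 1008.3)
-45445/2287 + L/(20188 - 1*(-10076)) = -45445/2287 + 10083/(10*(20188 - 1*(-10076))) = -45445*1/2287 + 10083/(10*(20188 + 10076)) = -45445/2287 + (10083/10)/30264 = -45445/2287 + (10083/10)*(1/30264) = -45445/2287 + 3361/100880 = -4576804993/230712560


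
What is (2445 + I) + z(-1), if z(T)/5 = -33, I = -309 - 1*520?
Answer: 1451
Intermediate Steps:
I = -829 (I = -309 - 520 = -829)
z(T) = -165 (z(T) = 5*(-33) = -165)
(2445 + I) + z(-1) = (2445 - 829) - 165 = 1616 - 165 = 1451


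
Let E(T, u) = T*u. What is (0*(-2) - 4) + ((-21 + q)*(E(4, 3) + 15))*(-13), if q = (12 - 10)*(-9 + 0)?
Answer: 13685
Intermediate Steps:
q = -18 (q = 2*(-9) = -18)
(0*(-2) - 4) + ((-21 + q)*(E(4, 3) + 15))*(-13) = (0*(-2) - 4) + ((-21 - 18)*(4*3 + 15))*(-13) = (0 - 4) - 39*(12 + 15)*(-13) = -4 - 39*27*(-13) = -4 - 1053*(-13) = -4 + 13689 = 13685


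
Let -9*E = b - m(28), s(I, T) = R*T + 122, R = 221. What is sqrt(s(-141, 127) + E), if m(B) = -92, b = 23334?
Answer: 5*sqrt(9211)/3 ≈ 159.96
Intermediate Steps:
s(I, T) = 122 + 221*T (s(I, T) = 221*T + 122 = 122 + 221*T)
E = -23426/9 (E = -(23334 - 1*(-92))/9 = -(23334 + 92)/9 = -1/9*23426 = -23426/9 ≈ -2602.9)
sqrt(s(-141, 127) + E) = sqrt((122 + 221*127) - 23426/9) = sqrt((122 + 28067) - 23426/9) = sqrt(28189 - 23426/9) = sqrt(230275/9) = 5*sqrt(9211)/3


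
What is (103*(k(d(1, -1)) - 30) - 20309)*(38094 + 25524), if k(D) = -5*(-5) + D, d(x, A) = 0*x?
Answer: -1324781232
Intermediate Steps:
d(x, A) = 0
k(D) = 25 + D
(103*(k(d(1, -1)) - 30) - 20309)*(38094 + 25524) = (103*((25 + 0) - 30) - 20309)*(38094 + 25524) = (103*(25 - 30) - 20309)*63618 = (103*(-5) - 20309)*63618 = (-515 - 20309)*63618 = -20824*63618 = -1324781232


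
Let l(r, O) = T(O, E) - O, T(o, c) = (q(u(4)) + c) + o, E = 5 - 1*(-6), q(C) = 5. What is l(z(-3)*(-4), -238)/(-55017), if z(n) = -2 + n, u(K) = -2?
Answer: -16/55017 ≈ -0.00029082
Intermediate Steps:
E = 11 (E = 5 + 6 = 11)
T(o, c) = 5 + c + o (T(o, c) = (5 + c) + o = 5 + c + o)
l(r, O) = 16 (l(r, O) = (5 + 11 + O) - O = (16 + O) - O = 16)
l(z(-3)*(-4), -238)/(-55017) = 16/(-55017) = 16*(-1/55017) = -16/55017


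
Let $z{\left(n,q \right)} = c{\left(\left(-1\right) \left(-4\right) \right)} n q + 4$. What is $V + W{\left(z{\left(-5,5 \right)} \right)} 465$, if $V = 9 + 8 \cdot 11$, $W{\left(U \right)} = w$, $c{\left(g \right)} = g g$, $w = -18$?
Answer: $-8273$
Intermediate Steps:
$c{\left(g \right)} = g^{2}$
$z{\left(n,q \right)} = 4 + 16 n q$ ($z{\left(n,q \right)} = \left(\left(-1\right) \left(-4\right)\right)^{2} n q + 4 = 4^{2} n q + 4 = 16 n q + 4 = 4 + 16 n q$)
$W{\left(U \right)} = -18$
$V = 97$ ($V = 9 + 88 = 97$)
$V + W{\left(z{\left(-5,5 \right)} \right)} 465 = 97 - 8370 = -8273$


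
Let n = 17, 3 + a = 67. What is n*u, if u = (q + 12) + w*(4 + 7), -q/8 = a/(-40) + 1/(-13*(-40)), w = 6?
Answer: 100317/65 ≈ 1543.3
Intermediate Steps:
a = 64 (a = -3 + 67 = 64)
q = 831/65 (q = -8*(64/(-40) + 1/(-13*(-40))) = -8*(64*(-1/40) - 1/13*(-1/40)) = -8*(-8/5 + 1/520) = -8*(-831/520) = 831/65 ≈ 12.785)
u = 5901/65 (u = (831/65 + 12) + 6*(4 + 7) = 1611/65 + 6*11 = 1611/65 + 66 = 5901/65 ≈ 90.785)
n*u = 17*(5901/65) = 100317/65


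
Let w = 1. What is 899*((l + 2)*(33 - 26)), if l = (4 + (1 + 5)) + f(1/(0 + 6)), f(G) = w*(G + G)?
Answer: 232841/3 ≈ 77614.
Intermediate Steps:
f(G) = 2*G (f(G) = 1*(G + G) = 1*(2*G) = 2*G)
l = 31/3 (l = (4 + (1 + 5)) + 2/(0 + 6) = (4 + 6) + 2/6 = 10 + 2*(⅙) = 10 + ⅓ = 31/3 ≈ 10.333)
899*((l + 2)*(33 - 26)) = 899*((31/3 + 2)*(33 - 26)) = 899*((37/3)*7) = 899*(259/3) = 232841/3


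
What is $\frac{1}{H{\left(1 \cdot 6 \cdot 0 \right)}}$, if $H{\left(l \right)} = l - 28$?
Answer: $- \frac{1}{28} \approx -0.035714$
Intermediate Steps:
$H{\left(l \right)} = -28 + l$ ($H{\left(l \right)} = l - 28 = -28 + l$)
$\frac{1}{H{\left(1 \cdot 6 \cdot 0 \right)}} = \frac{1}{-28 + 1 \cdot 6 \cdot 0} = \frac{1}{-28 + 6 \cdot 0} = \frac{1}{-28 + 0} = \frac{1}{-28} = - \frac{1}{28}$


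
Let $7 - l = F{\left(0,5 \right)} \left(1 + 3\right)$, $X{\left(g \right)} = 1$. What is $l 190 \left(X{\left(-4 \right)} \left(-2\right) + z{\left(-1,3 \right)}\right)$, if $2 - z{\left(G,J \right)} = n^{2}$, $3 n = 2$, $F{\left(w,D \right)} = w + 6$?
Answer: $\frac{12920}{9} \approx 1435.6$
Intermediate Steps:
$F{\left(w,D \right)} = 6 + w$
$n = \frac{2}{3}$ ($n = \frac{1}{3} \cdot 2 = \frac{2}{3} \approx 0.66667$)
$z{\left(G,J \right)} = \frac{14}{9}$ ($z{\left(G,J \right)} = 2 - \left(\frac{2}{3}\right)^{2} = 2 - \frac{4}{9} = \frac{14}{9}$)
$l = -17$ ($l = 7 - \left(6 + 0\right) \left(1 + 3\right) = 7 - 6 \cdot 4 = 7 - 24 = -17$)
$l 190 \left(X{\left(-4 \right)} \left(-2\right) + z{\left(-1,3 \right)}\right) = \left(-17\right) 190 \left(1 \left(-2\right) + \frac{14}{9}\right) = - 3230 \left(-2 + \frac{14}{9}\right) = \left(-3230\right) \left(- \frac{4}{9}\right) = \frac{12920}{9}$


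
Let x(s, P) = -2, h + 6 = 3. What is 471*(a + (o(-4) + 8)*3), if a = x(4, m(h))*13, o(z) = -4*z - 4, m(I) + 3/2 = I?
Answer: 16014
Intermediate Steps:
h = -3 (h = -6 + 3 = -3)
m(I) = -3/2 + I
o(z) = -4 - 4*z
a = -26 (a = -2*13 = -26)
471*(a + (o(-4) + 8)*3) = 471*(-26 + ((-4 - 4*(-4)) + 8)*3) = 471*(-26 + ((-4 + 16) + 8)*3) = 471*(-26 + (12 + 8)*3) = 471*(-26 + 20*3) = 471*(-26 + 60) = 471*34 = 16014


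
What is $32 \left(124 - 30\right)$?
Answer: $3008$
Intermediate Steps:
$32 \left(124 - 30\right) = 32 \cdot 94 = 3008$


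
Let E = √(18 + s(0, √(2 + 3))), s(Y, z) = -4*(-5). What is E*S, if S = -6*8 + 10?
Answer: -38*√38 ≈ -234.25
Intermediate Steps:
s(Y, z) = 20
S = -38 (S = -48 + 10 = -38)
E = √38 (E = √(18 + 20) = √38 ≈ 6.1644)
E*S = √38*(-38) = -38*√38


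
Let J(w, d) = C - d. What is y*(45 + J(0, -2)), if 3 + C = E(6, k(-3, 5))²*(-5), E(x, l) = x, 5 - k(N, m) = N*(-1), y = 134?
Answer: -18224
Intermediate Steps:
k(N, m) = 5 + N (k(N, m) = 5 - N*(-1) = 5 - (-1)*N = 5 + N)
C = -183 (C = -3 + 6²*(-5) = -3 + 36*(-5) = -3 - 180 = -183)
J(w, d) = -183 - d
y*(45 + J(0, -2)) = 134*(45 + (-183 - 1*(-2))) = 134*(45 + (-183 + 2)) = 134*(45 - 181) = 134*(-136) = -18224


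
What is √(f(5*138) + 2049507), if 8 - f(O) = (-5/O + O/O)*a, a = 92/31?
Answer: √17726229753/93 ≈ 1431.6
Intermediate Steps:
a = 92/31 (a = 92*(1/31) = 92/31 ≈ 2.9677)
f(O) = 156/31 + 460/(31*O) (f(O) = 8 - (-5/O + O/O)*92/31 = 8 - (-5/O + 1)*92/31 = 8 - (1 - 5/O)*92/31 = 8 - (92/31 - 460/(31*O)) = 8 + (-92/31 + 460/(31*O)) = 156/31 + 460/(31*O))
√(f(5*138) + 2049507) = √(4*(115 + 39*(5*138))/(31*((5*138))) + 2049507) = √((4/31)*(115 + 39*690)/690 + 2049507) = √((4/31)*(1/690)*(115 + 26910) + 2049507) = √((4/31)*(1/690)*27025 + 2049507) = √(470/93 + 2049507) = √(190604621/93) = √17726229753/93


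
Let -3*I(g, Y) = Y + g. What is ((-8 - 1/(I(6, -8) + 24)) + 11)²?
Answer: 47961/5476 ≈ 8.7584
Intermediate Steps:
I(g, Y) = -Y/3 - g/3 (I(g, Y) = -(Y + g)/3 = -Y/3 - g/3)
((-8 - 1/(I(6, -8) + 24)) + 11)² = ((-8 - 1/((-⅓*(-8) - ⅓*6) + 24)) + 11)² = ((-8 - 1/((8/3 - 2) + 24)) + 11)² = ((-8 - 1/(⅔ + 24)) + 11)² = ((-8 - 1/74/3) + 11)² = ((-8 - 1*3/74) + 11)² = ((-8 - 3/74) + 11)² = (-595/74 + 11)² = (219/74)² = 47961/5476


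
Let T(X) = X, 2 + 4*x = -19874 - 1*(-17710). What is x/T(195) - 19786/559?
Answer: -213383/5590 ≈ -38.172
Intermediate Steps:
x = -1083/2 (x = -1/2 + (-19874 - 1*(-17710))/4 = -1/2 + (-19874 + 17710)/4 = -1/2 + (1/4)*(-2164) = -1/2 - 541 = -1083/2 ≈ -541.50)
x/T(195) - 19786/559 = -1083/2/195 - 19786/559 = -1083/2*1/195 - 19786*1/559 = -361/130 - 1522/43 = -213383/5590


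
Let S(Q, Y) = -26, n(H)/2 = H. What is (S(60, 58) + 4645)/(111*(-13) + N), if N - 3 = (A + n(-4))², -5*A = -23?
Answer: -115475/35711 ≈ -3.2336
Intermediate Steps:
A = 23/5 (A = -⅕*(-23) = 23/5 ≈ 4.6000)
n(H) = 2*H
N = 364/25 (N = 3 + (23/5 + 2*(-4))² = 3 + (23/5 - 8)² = 3 + (-17/5)² = 3 + 289/25 = 364/25 ≈ 14.560)
(S(60, 58) + 4645)/(111*(-13) + N) = (-26 + 4645)/(111*(-13) + 364/25) = 4619/(-1443 + 364/25) = 4619/(-35711/25) = 4619*(-25/35711) = -115475/35711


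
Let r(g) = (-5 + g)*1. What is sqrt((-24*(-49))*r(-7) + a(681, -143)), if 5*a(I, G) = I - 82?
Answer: I*sqrt(349805)/5 ≈ 118.29*I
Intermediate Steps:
r(g) = -5 + g
a(I, G) = -82/5 + I/5 (a(I, G) = (I - 82)/5 = (-82 + I)/5 = -82/5 + I/5)
sqrt((-24*(-49))*r(-7) + a(681, -143)) = sqrt((-24*(-49))*(-5 - 7) + (-82/5 + (1/5)*681)) = sqrt(1176*(-12) + (-82/5 + 681/5)) = sqrt(-14112 + 599/5) = sqrt(-69961/5) = I*sqrt(349805)/5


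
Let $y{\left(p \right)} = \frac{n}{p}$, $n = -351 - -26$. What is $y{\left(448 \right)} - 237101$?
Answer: $- \frac{106221573}{448} \approx -2.371 \cdot 10^{5}$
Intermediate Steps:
$n = -325$ ($n = -351 + 26 = -325$)
$y{\left(p \right)} = - \frac{325}{p}$
$y{\left(448 \right)} - 237101 = - \frac{325}{448} - 237101 = - \frac{106221573}{448}$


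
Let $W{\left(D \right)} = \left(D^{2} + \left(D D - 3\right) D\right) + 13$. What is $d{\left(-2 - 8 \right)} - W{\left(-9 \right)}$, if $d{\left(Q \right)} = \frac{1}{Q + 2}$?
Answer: $\frac{4863}{8} \approx 607.88$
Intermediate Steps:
$d{\left(Q \right)} = \frac{1}{2 + Q}$
$W{\left(D \right)} = 13 + D^{2} + D \left(-3 + D^{2}\right)$ ($W{\left(D \right)} = \left(D^{2} + \left(D^{2} - 3\right) D\right) + 13 = \left(D^{2} + \left(-3 + D^{2}\right) D\right) + 13 = \left(D^{2} + D \left(-3 + D^{2}\right)\right) + 13 = 13 + D^{2} + D \left(-3 + D^{2}\right)$)
$d{\left(-2 - 8 \right)} - W{\left(-9 \right)} = \frac{1}{2 - 10} - \left(13 + \left(-9\right)^{2} + \left(-9\right)^{3} - -27\right) = \frac{1}{2 - 10} - \left(13 + 81 - 729 + 27\right) = \frac{1}{2 - 10} - -608 = \frac{1}{-8} + 608 = - \frac{1}{8} + 608 = \frac{4863}{8}$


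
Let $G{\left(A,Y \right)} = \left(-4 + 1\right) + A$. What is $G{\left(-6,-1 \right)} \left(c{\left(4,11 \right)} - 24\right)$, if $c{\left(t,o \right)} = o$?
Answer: $117$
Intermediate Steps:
$G{\left(A,Y \right)} = -3 + A$
$G{\left(-6,-1 \right)} \left(c{\left(4,11 \right)} - 24\right) = \left(-3 - 6\right) \left(11 - 24\right) = \left(-9\right) \left(-13\right) = 117$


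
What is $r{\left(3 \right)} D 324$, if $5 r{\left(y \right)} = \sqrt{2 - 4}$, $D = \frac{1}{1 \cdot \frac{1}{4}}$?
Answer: $\frac{1296 i \sqrt{2}}{5} \approx 366.56 i$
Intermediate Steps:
$D = 4$ ($D = \frac{1}{1 \cdot \frac{1}{4}} = \frac{1}{\frac{1}{4}} = 4$)
$r{\left(y \right)} = \frac{i \sqrt{2}}{5}$ ($r{\left(y \right)} = \frac{\sqrt{2 - 4}}{5} = \frac{\sqrt{-2}}{5} = \frac{i \sqrt{2}}{5}$)
$r{\left(3 \right)} D 324 = \frac{i \sqrt{2}}{5} \cdot 4 \cdot 324 = \frac{4 i \sqrt{2}}{5} \cdot 324 = \frac{1296 i \sqrt{2}}{5}$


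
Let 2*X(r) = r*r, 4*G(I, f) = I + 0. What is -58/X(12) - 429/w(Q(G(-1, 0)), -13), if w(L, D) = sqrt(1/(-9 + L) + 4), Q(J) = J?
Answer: -29/36 - 143*sqrt(37)/4 ≈ -218.26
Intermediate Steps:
G(I, f) = I/4 (G(I, f) = (I + 0)/4 = I/4)
X(r) = r**2/2 (X(r) = (r*r)/2 = r**2/2)
w(L, D) = sqrt(4 + 1/(-9 + L))
-58/X(12) - 429/w(Q(G(-1, 0)), -13) = -58/((1/2)*12**2) - 429*1/(sqrt(-1/(-9 + (1/4)*(-1)))*sqrt(35 - (-1))) = -58/((1/2)*144) - 429*1/(6*sqrt(-1/(-9 - 1/4))) = -58/72 - 429*1/(6*sqrt(-1/(-37/4))) = -58*1/72 - 429*sqrt(37)/12 = -29/36 - 429*sqrt(37)/12 = -29/36 - 143*sqrt(37)/4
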